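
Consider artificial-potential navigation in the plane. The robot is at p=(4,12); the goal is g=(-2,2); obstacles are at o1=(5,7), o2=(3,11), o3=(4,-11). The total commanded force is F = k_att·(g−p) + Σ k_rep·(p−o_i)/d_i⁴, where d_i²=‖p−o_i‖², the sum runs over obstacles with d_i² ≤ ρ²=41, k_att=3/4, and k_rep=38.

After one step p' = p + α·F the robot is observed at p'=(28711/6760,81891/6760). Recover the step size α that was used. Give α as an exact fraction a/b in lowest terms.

F_att = 3/4·(g−p) = 3/4·(-6,-10) = (-4.5000,-7.5000)
o1: d²=26 ≤ ρ²=41; F_rep = 38·(-1,5)/26² = (-0.0562,0.2811)
o2: d²=2 ≤ ρ²=41; F_rep = 38·(1,1)/2² = (9.5000,9.5000)
o3: d²=529 > ρ²=41 → inactive
F = F_att + ΣF_rep = (4.9438,2.2811)
Δp = p'−p = (0.2472,0.1141); α = Δx/Fx = (1671/6760) / (1671/338) = 1/20
check: Δy/Fy = (771/6760) / (771/338) = 1/20 ✓

α = 1/20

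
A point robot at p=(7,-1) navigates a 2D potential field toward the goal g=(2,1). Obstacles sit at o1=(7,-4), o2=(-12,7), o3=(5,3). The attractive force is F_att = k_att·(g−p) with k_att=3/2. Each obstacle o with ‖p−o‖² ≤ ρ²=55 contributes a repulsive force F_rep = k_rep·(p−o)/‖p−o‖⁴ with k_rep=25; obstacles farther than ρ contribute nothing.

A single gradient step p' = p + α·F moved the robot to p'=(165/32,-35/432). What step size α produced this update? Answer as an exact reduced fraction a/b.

F_att = 3/2·(g−p) = 3/2·(-5,2) = (-7.5000,3.0000)
o1: d²=9 ≤ ρ²=55; F_rep = 25·(0,3)/9² = (0.0000,0.9259)
o2: d²=425 > ρ²=55 → inactive
o3: d²=20 ≤ ρ²=55; F_rep = 25·(2,-4)/20² = (0.1250,-0.2500)
F = F_att + ΣF_rep = (-7.3750,3.6759)
Δp = p'−p = (-1.8438,0.9190); α = Δx/Fx = (-59/32) / (-59/8) = 1/4
check: Δy/Fy = (397/432) / (397/108) = 1/4 ✓

α = 1/4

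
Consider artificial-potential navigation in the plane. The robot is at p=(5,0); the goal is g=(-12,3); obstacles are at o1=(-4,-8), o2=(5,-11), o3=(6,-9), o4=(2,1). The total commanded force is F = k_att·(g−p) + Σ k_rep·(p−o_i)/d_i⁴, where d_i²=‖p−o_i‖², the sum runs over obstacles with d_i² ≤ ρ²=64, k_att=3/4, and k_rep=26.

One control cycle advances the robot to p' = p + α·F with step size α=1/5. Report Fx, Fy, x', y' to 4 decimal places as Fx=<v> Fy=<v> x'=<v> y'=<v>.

Fx=-11.9700 Fy=1.9900 x'=2.6060 y'=0.3980

F_att = 3/4·(g−p) = 3/4·(-17,3) = (-12.7500,2.2500)
o1: d²=145 > ρ²=64 → inactive
o2: d²=121 > ρ²=64 → inactive
o3: d²=82 > ρ²=64 → inactive
o4: d²=10 ≤ ρ²=64; F_rep = 26·(3,-1)/10² = (0.7800,-0.2600)
F = F_att + ΣF_rep = (-11.9700,1.9900)
p' = p + 1/5·F = (2.6060,0.3980)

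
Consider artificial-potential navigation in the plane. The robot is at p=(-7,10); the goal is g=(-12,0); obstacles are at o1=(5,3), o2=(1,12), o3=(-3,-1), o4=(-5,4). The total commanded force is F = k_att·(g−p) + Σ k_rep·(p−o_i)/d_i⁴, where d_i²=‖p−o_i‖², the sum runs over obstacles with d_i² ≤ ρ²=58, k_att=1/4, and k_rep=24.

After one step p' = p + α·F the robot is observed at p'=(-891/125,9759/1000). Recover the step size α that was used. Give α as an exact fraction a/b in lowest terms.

F_att = 1/4·(g−p) = 1/4·(-5,-10) = (-1.2500,-2.5000)
o1: d²=193 > ρ²=58 → inactive
o2: d²=68 > ρ²=58 → inactive
o3: d²=137 > ρ²=58 → inactive
o4: d²=40 ≤ ρ²=58; F_rep = 24·(-2,6)/40² = (-0.0300,0.0900)
F = F_att + ΣF_rep = (-1.2800,-2.4100)
Δp = p'−p = (-0.1280,-0.2410); α = Δx/Fx = (-16/125) / (-32/25) = 1/10
check: Δy/Fy = (-241/1000) / (-241/100) = 1/10 ✓

α = 1/10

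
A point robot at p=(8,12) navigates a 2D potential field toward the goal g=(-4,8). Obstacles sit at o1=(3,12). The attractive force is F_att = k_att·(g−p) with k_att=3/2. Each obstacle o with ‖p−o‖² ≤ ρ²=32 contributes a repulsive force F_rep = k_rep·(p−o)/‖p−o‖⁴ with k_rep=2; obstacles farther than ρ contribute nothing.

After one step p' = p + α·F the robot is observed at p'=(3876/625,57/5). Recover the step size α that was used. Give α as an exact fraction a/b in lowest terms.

α = 1/10

F_att = 3/2·(g−p) = 3/2·(-12,-4) = (-18.0000,-6.0000)
o1: d²=25 ≤ ρ²=32; F_rep = 2·(5,0)/25² = (0.0160,0.0000)
F = F_att + ΣF_rep = (-17.9840,-6.0000)
Δp = p'−p = (-1.7984,-0.6000); α = Δx/Fx = (-1124/625) / (-2248/125) = 1/10
check: Δy/Fy = (-3/5) / (-6) = 1/10 ✓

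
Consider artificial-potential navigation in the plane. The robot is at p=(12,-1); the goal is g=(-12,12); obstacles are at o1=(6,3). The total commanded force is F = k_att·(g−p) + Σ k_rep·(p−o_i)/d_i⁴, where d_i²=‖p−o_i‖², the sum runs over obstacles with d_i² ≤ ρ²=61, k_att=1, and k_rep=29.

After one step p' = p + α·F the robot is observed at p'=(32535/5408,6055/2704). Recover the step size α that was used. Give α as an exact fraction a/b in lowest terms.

F_att = 1·(g−p) = 1·(-24,13) = (-24.0000,13.0000)
o1: d²=52 ≤ ρ²=61; F_rep = 29·(6,-4)/52² = (0.0643,-0.0429)
F = F_att + ΣF_rep = (-23.9357,12.9571)
Δp = p'−p = (-5.9839,3.2393); α = Δx/Fx = (-32361/5408) / (-32361/1352) = 1/4
check: Δy/Fy = (8759/2704) / (8759/676) = 1/4 ✓

α = 1/4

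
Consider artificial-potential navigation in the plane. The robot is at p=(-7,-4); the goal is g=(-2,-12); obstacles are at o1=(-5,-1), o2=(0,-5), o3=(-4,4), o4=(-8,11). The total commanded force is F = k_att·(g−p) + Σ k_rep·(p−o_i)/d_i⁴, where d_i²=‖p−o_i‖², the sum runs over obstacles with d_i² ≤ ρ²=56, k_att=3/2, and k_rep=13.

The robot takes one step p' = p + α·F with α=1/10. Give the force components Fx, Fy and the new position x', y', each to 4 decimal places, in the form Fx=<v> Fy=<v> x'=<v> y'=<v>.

F_att = 3/2·(g−p) = 3/2·(5,-8) = (7.5000,-12.0000)
o1: d²=13 ≤ ρ²=56; F_rep = 13·(-2,-3)/13² = (-0.1538,-0.2308)
o2: d²=50 ≤ ρ²=56; F_rep = 13·(-7,1)/50² = (-0.0364,0.0052)
o3: d²=73 > ρ²=56 → inactive
o4: d²=226 > ρ²=56 → inactive
F = F_att + ΣF_rep = (7.3098,-12.2256)
p' = p + 1/10·F = (-6.2690,-5.2226)

Fx=7.3098 Fy=-12.2256 x'=-6.2690 y'=-5.2226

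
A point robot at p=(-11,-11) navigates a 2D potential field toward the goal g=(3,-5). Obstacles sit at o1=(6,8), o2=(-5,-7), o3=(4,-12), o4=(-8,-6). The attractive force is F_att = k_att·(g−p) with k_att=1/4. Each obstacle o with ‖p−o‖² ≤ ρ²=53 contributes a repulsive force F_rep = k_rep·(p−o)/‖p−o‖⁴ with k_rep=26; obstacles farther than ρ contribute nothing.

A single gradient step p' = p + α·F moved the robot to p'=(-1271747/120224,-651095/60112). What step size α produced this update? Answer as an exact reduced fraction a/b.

α = 1/8

F_att = 1/4·(g−p) = 1/4·(14,6) = (3.5000,1.5000)
o1: d²=650 > ρ²=53 → inactive
o2: d²=52 ≤ ρ²=53; F_rep = 26·(-6,-4)/52² = (-0.0577,-0.0385)
o3: d²=226 > ρ²=53 → inactive
o4: d²=34 ≤ ρ²=53; F_rep = 26·(-3,-5)/34² = (-0.0675,-0.1125)
F = F_att + ΣF_rep = (3.3748,1.3491)
Δp = p'−p = (0.4219,0.1686); α = Δx/Fx = (50717/120224) / (50717/15028) = 1/8
check: Δy/Fy = (10137/60112) / (10137/7514) = 1/8 ✓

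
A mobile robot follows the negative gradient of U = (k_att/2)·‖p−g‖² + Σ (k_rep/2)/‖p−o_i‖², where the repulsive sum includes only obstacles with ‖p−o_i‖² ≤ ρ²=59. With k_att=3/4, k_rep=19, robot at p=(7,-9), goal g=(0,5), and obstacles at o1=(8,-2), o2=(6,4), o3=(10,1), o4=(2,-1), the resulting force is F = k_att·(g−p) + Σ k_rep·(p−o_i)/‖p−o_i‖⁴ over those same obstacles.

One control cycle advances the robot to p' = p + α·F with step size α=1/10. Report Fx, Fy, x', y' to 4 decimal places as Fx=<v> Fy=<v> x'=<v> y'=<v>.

Fx=-5.2576 Fy=10.4468 x'=6.4742 y'=-7.9553

F_att = 3/4·(g−p) = 3/4·(-7,14) = (-5.2500,10.5000)
o1: d²=50 ≤ ρ²=59; F_rep = 19·(-1,-7)/50² = (-0.0076,-0.0532)
o2: d²=170 > ρ²=59 → inactive
o3: d²=109 > ρ²=59 → inactive
o4: d²=89 > ρ²=59 → inactive
F = F_att + ΣF_rep = (-5.2576,10.4468)
p' = p + 1/10·F = (6.4742,-7.9553)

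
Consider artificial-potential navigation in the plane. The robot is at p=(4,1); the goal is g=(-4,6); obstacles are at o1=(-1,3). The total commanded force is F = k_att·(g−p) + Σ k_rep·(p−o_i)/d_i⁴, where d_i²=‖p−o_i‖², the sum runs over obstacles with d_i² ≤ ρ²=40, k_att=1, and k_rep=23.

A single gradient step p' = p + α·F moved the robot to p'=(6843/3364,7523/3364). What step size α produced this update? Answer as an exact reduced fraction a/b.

α = 1/4

F_att = 1·(g−p) = 1·(-8,5) = (-8.0000,5.0000)
o1: d²=29 ≤ ρ²=40; F_rep = 23·(5,-2)/29² = (0.1367,-0.0547)
F = F_att + ΣF_rep = (-7.8633,4.9453)
Δp = p'−p = (-1.9658,1.2363); α = Δx/Fx = (-6613/3364) / (-6613/841) = 1/4
check: Δy/Fy = (4159/3364) / (4159/841) = 1/4 ✓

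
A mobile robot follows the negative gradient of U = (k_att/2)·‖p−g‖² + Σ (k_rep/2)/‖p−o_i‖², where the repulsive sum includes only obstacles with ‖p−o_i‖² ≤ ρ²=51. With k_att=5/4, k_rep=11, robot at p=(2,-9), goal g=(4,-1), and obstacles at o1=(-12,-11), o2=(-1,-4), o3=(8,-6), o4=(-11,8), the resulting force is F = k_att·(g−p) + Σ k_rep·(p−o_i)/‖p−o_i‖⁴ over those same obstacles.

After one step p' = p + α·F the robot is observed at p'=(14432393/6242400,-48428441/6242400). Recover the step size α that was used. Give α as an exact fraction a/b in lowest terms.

α = 1/8

F_att = 5/4·(g−p) = 5/4·(2,8) = (2.5000,10.0000)
o1: d²=200 > ρ²=51 → inactive
o2: d²=34 ≤ ρ²=51; F_rep = 11·(3,-5)/34² = (0.0285,-0.0476)
o3: d²=45 ≤ ρ²=51; F_rep = 11·(-6,-3)/45² = (-0.0326,-0.0163)
o4: d²=458 > ρ²=51 → inactive
F = F_att + ΣF_rep = (2.4960,9.9361)
Δp = p'−p = (0.3120,1.2420); α = Δx/Fx = (1947593/6242400) / (1947593/780300) = 1/8
check: Δy/Fy = (7753159/6242400) / (7753159/780300) = 1/8 ✓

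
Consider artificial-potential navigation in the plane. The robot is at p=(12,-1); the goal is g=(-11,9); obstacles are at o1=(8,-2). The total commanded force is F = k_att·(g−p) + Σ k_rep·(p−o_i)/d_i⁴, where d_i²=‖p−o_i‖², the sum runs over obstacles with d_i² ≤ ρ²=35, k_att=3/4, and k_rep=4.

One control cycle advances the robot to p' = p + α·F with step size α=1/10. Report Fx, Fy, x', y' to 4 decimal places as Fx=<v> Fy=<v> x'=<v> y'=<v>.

Fx=-17.1946 Fy=7.5138 x'=10.2805 y'=-0.2486

F_att = 3/4·(g−p) = 3/4·(-23,10) = (-17.2500,7.5000)
o1: d²=17 ≤ ρ²=35; F_rep = 4·(4,1)/17² = (0.0554,0.0138)
F = F_att + ΣF_rep = (-17.1946,7.5138)
p' = p + 1/10·F = (10.2805,-0.2486)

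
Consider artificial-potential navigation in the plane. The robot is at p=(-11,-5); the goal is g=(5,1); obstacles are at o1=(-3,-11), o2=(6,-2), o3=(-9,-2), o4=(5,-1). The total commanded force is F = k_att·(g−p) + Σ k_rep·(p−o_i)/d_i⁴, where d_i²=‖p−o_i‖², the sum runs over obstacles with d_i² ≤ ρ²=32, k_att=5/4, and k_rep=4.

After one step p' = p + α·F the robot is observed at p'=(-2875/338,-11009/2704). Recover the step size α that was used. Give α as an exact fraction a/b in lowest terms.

α = 1/8

F_att = 5/4·(g−p) = 5/4·(16,6) = (20.0000,7.5000)
o1: d²=100 > ρ²=32 → inactive
o2: d²=298 > ρ²=32 → inactive
o3: d²=13 ≤ ρ²=32; F_rep = 4·(-2,-3)/13² = (-0.0473,-0.0710)
o4: d²=272 > ρ²=32 → inactive
F = F_att + ΣF_rep = (19.9527,7.4290)
Δp = p'−p = (2.4941,0.9286); α = Δx/Fx = (843/338) / (3372/169) = 1/8
check: Δy/Fy = (2511/2704) / (2511/338) = 1/8 ✓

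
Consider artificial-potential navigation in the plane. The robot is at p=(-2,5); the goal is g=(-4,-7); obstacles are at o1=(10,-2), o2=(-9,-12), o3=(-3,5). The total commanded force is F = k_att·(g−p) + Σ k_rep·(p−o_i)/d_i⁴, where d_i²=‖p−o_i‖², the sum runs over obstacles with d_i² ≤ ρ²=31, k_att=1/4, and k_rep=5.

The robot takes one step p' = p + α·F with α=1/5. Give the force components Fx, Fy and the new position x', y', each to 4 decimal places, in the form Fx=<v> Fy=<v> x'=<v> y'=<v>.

F_att = 1/4·(g−p) = 1/4·(-2,-12) = (-0.5000,-3.0000)
o1: d²=193 > ρ²=31 → inactive
o2: d²=338 > ρ²=31 → inactive
o3: d²=1 ≤ ρ²=31; F_rep = 5·(1,0)/1² = (5.0000,0.0000)
F = F_att + ΣF_rep = (4.5000,-3.0000)
p' = p + 1/5·F = (-1.1000,4.4000)

Fx=4.5000 Fy=-3.0000 x'=-1.1000 y'=4.4000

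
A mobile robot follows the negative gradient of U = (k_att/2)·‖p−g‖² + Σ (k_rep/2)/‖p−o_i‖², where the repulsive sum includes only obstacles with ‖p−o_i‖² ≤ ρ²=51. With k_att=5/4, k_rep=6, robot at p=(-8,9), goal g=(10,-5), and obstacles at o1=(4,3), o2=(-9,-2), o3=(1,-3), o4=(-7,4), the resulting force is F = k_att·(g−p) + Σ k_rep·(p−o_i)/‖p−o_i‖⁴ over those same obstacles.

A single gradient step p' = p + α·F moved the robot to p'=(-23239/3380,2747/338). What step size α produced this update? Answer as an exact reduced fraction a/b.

α = 1/20

F_att = 5/4·(g−p) = 5/4·(18,-14) = (22.5000,-17.5000)
o1: d²=180 > ρ²=51 → inactive
o2: d²=122 > ρ²=51 → inactive
o3: d²=225 > ρ²=51 → inactive
o4: d²=26 ≤ ρ²=51; F_rep = 6·(-1,5)/26² = (-0.0089,0.0444)
F = F_att + ΣF_rep = (22.4911,-17.4556)
Δp = p'−p = (1.1246,-0.8728); α = Δx/Fx = (3801/3380) / (3801/169) = 1/20
check: Δy/Fy = (-295/338) / (-2950/169) = 1/20 ✓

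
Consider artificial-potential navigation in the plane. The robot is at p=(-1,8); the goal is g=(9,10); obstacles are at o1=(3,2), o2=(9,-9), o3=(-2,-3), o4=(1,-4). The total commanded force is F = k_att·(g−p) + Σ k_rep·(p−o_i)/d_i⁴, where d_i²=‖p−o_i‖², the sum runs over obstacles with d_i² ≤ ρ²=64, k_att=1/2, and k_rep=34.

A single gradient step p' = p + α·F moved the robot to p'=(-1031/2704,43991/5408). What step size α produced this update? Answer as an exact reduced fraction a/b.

F_att = 1/2·(g−p) = 1/2·(10,2) = (5.0000,1.0000)
o1: d²=52 ≤ ρ²=64; F_rep = 34·(-4,6)/52² = (-0.0503,0.0754)
o2: d²=389 > ρ²=64 → inactive
o3: d²=122 > ρ²=64 → inactive
o4: d²=148 > ρ²=64 → inactive
F = F_att + ΣF_rep = (4.9497,1.0754)
Δp = p'−p = (0.6187,0.1344); α = Δx/Fx = (1673/2704) / (1673/338) = 1/8
check: Δy/Fy = (727/5408) / (727/676) = 1/8 ✓

α = 1/8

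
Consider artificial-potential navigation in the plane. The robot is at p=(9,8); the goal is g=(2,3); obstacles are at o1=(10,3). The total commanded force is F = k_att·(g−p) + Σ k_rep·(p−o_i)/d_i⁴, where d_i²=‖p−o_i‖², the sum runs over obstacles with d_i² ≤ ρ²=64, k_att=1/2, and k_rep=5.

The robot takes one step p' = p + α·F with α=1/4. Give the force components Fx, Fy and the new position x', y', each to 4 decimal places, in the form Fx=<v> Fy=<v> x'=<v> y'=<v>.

Fx=-3.5074 Fy=-2.4630 x'=8.1232 y'=7.3842

F_att = 1/2·(g−p) = 1/2·(-7,-5) = (-3.5000,-2.5000)
o1: d²=26 ≤ ρ²=64; F_rep = 5·(-1,5)/26² = (-0.0074,0.0370)
F = F_att + ΣF_rep = (-3.5074,-2.4630)
p' = p + 1/4·F = (8.1232,7.3842)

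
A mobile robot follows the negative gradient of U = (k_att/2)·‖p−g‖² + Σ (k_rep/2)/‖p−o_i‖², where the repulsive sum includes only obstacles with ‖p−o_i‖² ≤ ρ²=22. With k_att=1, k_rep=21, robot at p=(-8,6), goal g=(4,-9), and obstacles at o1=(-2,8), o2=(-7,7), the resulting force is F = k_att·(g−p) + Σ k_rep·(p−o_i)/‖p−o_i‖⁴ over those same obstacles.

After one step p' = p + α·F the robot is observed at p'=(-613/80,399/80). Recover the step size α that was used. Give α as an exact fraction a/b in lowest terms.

α = 1/20

F_att = 1·(g−p) = 1·(12,-15) = (12.0000,-15.0000)
o1: d²=40 > ρ²=22 → inactive
o2: d²=2 ≤ ρ²=22; F_rep = 21·(-1,-1)/2² = (-5.2500,-5.2500)
F = F_att + ΣF_rep = (6.7500,-20.2500)
Δp = p'−p = (0.3375,-1.0125); α = Δx/Fx = (27/80) / (27/4) = 1/20
check: Δy/Fy = (-81/80) / (-81/4) = 1/20 ✓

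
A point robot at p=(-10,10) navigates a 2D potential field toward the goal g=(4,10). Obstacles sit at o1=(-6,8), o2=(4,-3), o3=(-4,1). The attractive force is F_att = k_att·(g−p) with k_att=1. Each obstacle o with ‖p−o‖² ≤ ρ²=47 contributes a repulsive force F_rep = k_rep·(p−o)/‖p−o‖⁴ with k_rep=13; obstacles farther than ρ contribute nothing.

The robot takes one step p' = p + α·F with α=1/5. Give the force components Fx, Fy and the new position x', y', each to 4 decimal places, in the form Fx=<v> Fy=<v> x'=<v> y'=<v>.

Fx=13.8700 Fy=0.0650 x'=-7.2260 y'=10.0130

F_att = 1·(g−p) = 1·(14,0) = (14.0000,0.0000)
o1: d²=20 ≤ ρ²=47; F_rep = 13·(-4,2)/20² = (-0.1300,0.0650)
o2: d²=365 > ρ²=47 → inactive
o3: d²=117 > ρ²=47 → inactive
F = F_att + ΣF_rep = (13.8700,0.0650)
p' = p + 1/5·F = (-7.2260,10.0130)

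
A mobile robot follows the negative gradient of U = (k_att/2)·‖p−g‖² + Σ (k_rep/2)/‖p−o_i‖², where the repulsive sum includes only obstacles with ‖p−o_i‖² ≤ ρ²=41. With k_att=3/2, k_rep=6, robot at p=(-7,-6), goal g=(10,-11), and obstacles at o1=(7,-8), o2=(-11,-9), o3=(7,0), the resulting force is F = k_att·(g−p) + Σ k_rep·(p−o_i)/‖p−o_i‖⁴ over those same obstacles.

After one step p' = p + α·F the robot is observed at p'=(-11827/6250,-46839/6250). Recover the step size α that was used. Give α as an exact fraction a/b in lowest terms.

α = 1/5

F_att = 3/2·(g−p) = 3/2·(17,-5) = (25.5000,-7.5000)
o1: d²=200 > ρ²=41 → inactive
o2: d²=25 ≤ ρ²=41; F_rep = 6·(4,3)/25² = (0.0384,0.0288)
o3: d²=232 > ρ²=41 → inactive
F = F_att + ΣF_rep = (25.5384,-7.4712)
Δp = p'−p = (5.1077,-1.4942); α = Δx/Fx = (31923/6250) / (31923/1250) = 1/5
check: Δy/Fy = (-9339/6250) / (-9339/1250) = 1/5 ✓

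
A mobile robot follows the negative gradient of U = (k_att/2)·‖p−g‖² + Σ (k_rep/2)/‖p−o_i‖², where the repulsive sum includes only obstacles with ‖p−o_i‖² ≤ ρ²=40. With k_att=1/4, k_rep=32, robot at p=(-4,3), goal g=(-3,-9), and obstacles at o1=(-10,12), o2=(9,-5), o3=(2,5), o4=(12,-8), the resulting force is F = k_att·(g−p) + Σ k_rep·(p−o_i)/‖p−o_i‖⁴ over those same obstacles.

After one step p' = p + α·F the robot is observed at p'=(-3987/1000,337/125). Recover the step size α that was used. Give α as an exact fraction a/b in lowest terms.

F_att = 1/4·(g−p) = 1/4·(1,-12) = (0.2500,-3.0000)
o1: d²=117 > ρ²=40 → inactive
o2: d²=233 > ρ²=40 → inactive
o3: d²=40 ≤ ρ²=40; F_rep = 32·(-6,-2)/40² = (-0.1200,-0.0400)
o4: d²=377 > ρ²=40 → inactive
F = F_att + ΣF_rep = (0.1300,-3.0400)
Δp = p'−p = (0.0130,-0.3040); α = Δx/Fx = (13/1000) / (13/100) = 1/10
check: Δy/Fy = (-38/125) / (-76/25) = 1/10 ✓

α = 1/10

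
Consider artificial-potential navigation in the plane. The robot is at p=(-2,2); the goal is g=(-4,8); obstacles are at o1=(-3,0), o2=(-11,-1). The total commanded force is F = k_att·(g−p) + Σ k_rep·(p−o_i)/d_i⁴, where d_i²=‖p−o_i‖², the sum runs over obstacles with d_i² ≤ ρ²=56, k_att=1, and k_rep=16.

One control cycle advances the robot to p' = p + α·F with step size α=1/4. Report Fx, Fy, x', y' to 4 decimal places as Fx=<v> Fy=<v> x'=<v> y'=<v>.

F_att = 1·(g−p) = 1·(-2,6) = (-2.0000,6.0000)
o1: d²=5 ≤ ρ²=56; F_rep = 16·(1,2)/5² = (0.6400,1.2800)
o2: d²=90 > ρ²=56 → inactive
F = F_att + ΣF_rep = (-1.3600,7.2800)
p' = p + 1/4·F = (-2.3400,3.8200)

Fx=-1.3600 Fy=7.2800 x'=-2.3400 y'=3.8200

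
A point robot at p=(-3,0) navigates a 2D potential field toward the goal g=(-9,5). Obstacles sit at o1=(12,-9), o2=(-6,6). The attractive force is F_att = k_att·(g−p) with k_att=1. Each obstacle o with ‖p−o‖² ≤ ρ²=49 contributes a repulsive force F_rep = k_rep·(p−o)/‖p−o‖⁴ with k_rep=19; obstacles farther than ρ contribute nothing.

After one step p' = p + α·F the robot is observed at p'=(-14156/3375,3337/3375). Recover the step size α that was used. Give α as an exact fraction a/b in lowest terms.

α = 1/5

F_att = 1·(g−p) = 1·(-6,5) = (-6.0000,5.0000)
o1: d²=306 > ρ²=49 → inactive
o2: d²=45 ≤ ρ²=49; F_rep = 19·(3,-6)/45² = (0.0281,-0.0563)
F = F_att + ΣF_rep = (-5.9719,4.9437)
Δp = p'−p = (-1.1944,0.9887); α = Δx/Fx = (-4031/3375) / (-4031/675) = 1/5
check: Δy/Fy = (3337/3375) / (3337/675) = 1/5 ✓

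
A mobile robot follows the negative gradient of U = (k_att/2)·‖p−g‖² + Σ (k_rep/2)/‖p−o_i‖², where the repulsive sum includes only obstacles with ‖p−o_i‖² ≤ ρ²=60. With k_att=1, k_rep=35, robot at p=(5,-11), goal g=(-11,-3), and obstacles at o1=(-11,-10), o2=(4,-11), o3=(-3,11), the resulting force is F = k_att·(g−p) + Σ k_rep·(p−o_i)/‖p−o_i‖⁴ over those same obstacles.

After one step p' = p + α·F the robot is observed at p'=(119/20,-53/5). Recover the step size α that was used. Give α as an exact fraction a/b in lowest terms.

F_att = 1·(g−p) = 1·(-16,8) = (-16.0000,8.0000)
o1: d²=257 > ρ²=60 → inactive
o2: d²=1 ≤ ρ²=60; F_rep = 35·(1,0)/1² = (35.0000,0.0000)
o3: d²=548 > ρ²=60 → inactive
F = F_att + ΣF_rep = (19.0000,8.0000)
Δp = p'−p = (0.9500,0.4000); α = Δx/Fx = (19/20) / (19) = 1/20
check: Δy/Fy = (2/5) / (8) = 1/20 ✓

α = 1/20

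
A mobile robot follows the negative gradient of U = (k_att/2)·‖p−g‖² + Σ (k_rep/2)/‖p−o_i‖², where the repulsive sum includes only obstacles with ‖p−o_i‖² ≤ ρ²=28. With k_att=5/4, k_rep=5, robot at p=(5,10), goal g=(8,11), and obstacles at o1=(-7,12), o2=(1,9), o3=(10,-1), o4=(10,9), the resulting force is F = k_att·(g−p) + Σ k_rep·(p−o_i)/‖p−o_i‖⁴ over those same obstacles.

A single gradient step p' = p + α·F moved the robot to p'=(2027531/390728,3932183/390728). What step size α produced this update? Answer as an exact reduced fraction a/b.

F_att = 5/4·(g−p) = 5/4·(3,1) = (3.7500,1.2500)
o1: d²=148 > ρ²=28 → inactive
o2: d²=17 ≤ ρ²=28; F_rep = 5·(4,1)/17² = (0.0692,0.0173)
o3: d²=146 > ρ²=28 → inactive
o4: d²=26 ≤ ρ²=28; F_rep = 5·(-5,1)/26² = (-0.0370,0.0074)
F = F_att + ΣF_rep = (3.7822,1.2747)
Δp = p'−p = (0.1891,0.0637); α = Δx/Fx = (73891/390728) / (369455/97682) = 1/20
check: Δy/Fy = (24903/390728) / (124515/97682) = 1/20 ✓

α = 1/20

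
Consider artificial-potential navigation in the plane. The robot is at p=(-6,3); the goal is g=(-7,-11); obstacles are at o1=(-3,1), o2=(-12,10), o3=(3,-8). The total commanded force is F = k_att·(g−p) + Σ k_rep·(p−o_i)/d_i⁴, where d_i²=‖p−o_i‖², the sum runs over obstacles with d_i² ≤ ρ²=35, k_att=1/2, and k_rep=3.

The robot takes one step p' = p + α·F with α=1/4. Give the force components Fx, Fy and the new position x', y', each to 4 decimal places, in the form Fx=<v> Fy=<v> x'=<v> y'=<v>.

Fx=-0.5533 Fy=-6.9645 x'=-6.1383 y'=1.2589

F_att = 1/2·(g−p) = 1/2·(-1,-14) = (-0.5000,-7.0000)
o1: d²=13 ≤ ρ²=35; F_rep = 3·(-3,2)/13² = (-0.0533,0.0355)
o2: d²=85 > ρ²=35 → inactive
o3: d²=202 > ρ²=35 → inactive
F = F_att + ΣF_rep = (-0.5533,-6.9645)
p' = p + 1/4·F = (-6.1383,1.2589)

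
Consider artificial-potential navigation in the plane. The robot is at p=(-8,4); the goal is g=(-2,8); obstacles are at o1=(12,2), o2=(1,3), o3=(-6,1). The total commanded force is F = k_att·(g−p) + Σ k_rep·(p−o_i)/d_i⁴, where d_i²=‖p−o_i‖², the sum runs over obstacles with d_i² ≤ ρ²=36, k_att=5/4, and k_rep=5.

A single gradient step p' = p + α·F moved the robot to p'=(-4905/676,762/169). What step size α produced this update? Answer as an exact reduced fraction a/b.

α = 1/10

F_att = 5/4·(g−p) = 5/4·(6,4) = (7.5000,5.0000)
o1: d²=404 > ρ²=36 → inactive
o2: d²=82 > ρ²=36 → inactive
o3: d²=13 ≤ ρ²=36; F_rep = 5·(-2,3)/13² = (-0.0592,0.0888)
F = F_att + ΣF_rep = (7.4408,5.0888)
Δp = p'−p = (0.7441,0.5089); α = Δx/Fx = (503/676) / (2515/338) = 1/10
check: Δy/Fy = (86/169) / (860/169) = 1/10 ✓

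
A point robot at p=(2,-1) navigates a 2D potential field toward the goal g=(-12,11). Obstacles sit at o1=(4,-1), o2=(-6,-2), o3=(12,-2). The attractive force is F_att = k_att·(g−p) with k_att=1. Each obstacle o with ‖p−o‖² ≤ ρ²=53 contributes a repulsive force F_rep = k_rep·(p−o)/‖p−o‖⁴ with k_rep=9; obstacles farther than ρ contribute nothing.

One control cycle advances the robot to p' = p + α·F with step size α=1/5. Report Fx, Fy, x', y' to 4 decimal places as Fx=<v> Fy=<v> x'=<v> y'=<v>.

F_att = 1·(g−p) = 1·(-14,12) = (-14.0000,12.0000)
o1: d²=4 ≤ ρ²=53; F_rep = 9·(-2,0)/4² = (-1.1250,0.0000)
o2: d²=65 > ρ²=53 → inactive
o3: d²=101 > ρ²=53 → inactive
F = F_att + ΣF_rep = (-15.1250,12.0000)
p' = p + 1/5·F = (-1.0250,1.4000)

Fx=-15.1250 Fy=12.0000 x'=-1.0250 y'=1.4000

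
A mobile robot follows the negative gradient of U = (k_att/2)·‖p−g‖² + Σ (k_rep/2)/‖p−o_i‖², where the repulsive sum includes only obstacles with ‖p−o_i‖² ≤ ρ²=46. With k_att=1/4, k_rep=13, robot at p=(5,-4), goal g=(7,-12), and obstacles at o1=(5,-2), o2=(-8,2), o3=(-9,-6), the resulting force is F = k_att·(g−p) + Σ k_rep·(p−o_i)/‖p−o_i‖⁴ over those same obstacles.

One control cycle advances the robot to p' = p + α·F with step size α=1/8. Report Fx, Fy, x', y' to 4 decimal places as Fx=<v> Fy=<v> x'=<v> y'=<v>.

Fx=0.5000 Fy=-3.6250 x'=5.0625 y'=-4.4531

F_att = 1/4·(g−p) = 1/4·(2,-8) = (0.5000,-2.0000)
o1: d²=4 ≤ ρ²=46; F_rep = 13·(0,-2)/4² = (0.0000,-1.6250)
o2: d²=205 > ρ²=46 → inactive
o3: d²=200 > ρ²=46 → inactive
F = F_att + ΣF_rep = (0.5000,-3.6250)
p' = p + 1/8·F = (5.0625,-4.4531)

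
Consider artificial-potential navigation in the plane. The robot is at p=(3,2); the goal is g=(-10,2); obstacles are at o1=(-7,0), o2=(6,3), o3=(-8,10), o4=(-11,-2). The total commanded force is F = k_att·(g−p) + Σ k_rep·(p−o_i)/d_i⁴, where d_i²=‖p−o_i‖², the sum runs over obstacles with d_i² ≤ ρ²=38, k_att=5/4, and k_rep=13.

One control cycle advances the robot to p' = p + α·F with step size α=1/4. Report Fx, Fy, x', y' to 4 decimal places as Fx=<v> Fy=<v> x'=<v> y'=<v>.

F_att = 5/4·(g−p) = 5/4·(-13,0) = (-16.2500,0.0000)
o1: d²=104 > ρ²=38 → inactive
o2: d²=10 ≤ ρ²=38; F_rep = 13·(-3,-1)/10² = (-0.3900,-0.1300)
o3: d²=185 > ρ²=38 → inactive
o4: d²=212 > ρ²=38 → inactive
F = F_att + ΣF_rep = (-16.6400,-0.1300)
p' = p + 1/4·F = (-1.1600,1.9675)

Fx=-16.6400 Fy=-0.1300 x'=-1.1600 y'=1.9675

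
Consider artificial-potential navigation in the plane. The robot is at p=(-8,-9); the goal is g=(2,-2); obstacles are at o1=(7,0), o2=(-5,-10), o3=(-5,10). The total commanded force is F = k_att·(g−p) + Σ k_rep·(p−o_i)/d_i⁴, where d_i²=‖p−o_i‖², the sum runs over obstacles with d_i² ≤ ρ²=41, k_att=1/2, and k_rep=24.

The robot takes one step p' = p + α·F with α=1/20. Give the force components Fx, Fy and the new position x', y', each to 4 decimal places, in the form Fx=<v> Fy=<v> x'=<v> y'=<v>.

Fx=4.2800 Fy=3.7400 x'=-7.7860 y'=-8.8130

F_att = 1/2·(g−p) = 1/2·(10,7) = (5.0000,3.5000)
o1: d²=306 > ρ²=41 → inactive
o2: d²=10 ≤ ρ²=41; F_rep = 24·(-3,1)/10² = (-0.7200,0.2400)
o3: d²=370 > ρ²=41 → inactive
F = F_att + ΣF_rep = (4.2800,3.7400)
p' = p + 1/20·F = (-7.7860,-8.8130)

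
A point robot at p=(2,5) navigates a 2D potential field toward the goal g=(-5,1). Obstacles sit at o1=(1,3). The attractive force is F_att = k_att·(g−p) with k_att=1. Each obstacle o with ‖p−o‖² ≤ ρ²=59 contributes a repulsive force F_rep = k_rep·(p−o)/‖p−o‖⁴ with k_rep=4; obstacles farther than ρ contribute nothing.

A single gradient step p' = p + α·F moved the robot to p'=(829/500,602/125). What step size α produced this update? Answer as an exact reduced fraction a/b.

α = 1/20

F_att = 1·(g−p) = 1·(-7,-4) = (-7.0000,-4.0000)
o1: d²=5 ≤ ρ²=59; F_rep = 4·(1,2)/5² = (0.1600,0.3200)
F = F_att + ΣF_rep = (-6.8400,-3.6800)
Δp = p'−p = (-0.3420,-0.1840); α = Δx/Fx = (-171/500) / (-171/25) = 1/20
check: Δy/Fy = (-23/125) / (-92/25) = 1/20 ✓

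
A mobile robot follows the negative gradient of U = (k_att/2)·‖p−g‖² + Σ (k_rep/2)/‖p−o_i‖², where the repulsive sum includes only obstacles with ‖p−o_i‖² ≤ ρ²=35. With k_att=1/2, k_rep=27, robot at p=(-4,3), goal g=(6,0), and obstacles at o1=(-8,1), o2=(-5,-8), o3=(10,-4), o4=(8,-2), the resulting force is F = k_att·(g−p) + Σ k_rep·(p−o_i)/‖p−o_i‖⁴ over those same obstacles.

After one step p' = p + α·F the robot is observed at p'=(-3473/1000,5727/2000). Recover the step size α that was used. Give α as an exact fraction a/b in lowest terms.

F_att = 1/2·(g−p) = 1/2·(10,-3) = (5.0000,-1.5000)
o1: d²=20 ≤ ρ²=35; F_rep = 27·(4,2)/20² = (0.2700,0.1350)
o2: d²=122 > ρ²=35 → inactive
o3: d²=245 > ρ²=35 → inactive
o4: d²=169 > ρ²=35 → inactive
F = F_att + ΣF_rep = (5.2700,-1.3650)
Δp = p'−p = (0.5270,-0.1365); α = Δx/Fx = (527/1000) / (527/100) = 1/10
check: Δy/Fy = (-273/2000) / (-273/200) = 1/10 ✓

α = 1/10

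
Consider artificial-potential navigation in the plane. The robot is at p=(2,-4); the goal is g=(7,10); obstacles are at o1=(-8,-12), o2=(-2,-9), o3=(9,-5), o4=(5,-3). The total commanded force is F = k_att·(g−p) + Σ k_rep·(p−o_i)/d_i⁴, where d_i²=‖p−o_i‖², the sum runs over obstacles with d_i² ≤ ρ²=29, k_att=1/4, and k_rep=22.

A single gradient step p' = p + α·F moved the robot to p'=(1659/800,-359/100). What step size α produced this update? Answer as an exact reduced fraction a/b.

F_att = 1/4·(g−p) = 1/4·(5,14) = (1.2500,3.5000)
o1: d²=164 > ρ²=29 → inactive
o2: d²=41 > ρ²=29 → inactive
o3: d²=50 > ρ²=29 → inactive
o4: d²=10 ≤ ρ²=29; F_rep = 22·(-3,-1)/10² = (-0.6600,-0.2200)
F = F_att + ΣF_rep = (0.5900,3.2800)
Δp = p'−p = (0.0737,0.4100); α = Δx/Fx = (59/800) / (59/100) = 1/8
check: Δy/Fy = (41/100) / (82/25) = 1/8 ✓

α = 1/8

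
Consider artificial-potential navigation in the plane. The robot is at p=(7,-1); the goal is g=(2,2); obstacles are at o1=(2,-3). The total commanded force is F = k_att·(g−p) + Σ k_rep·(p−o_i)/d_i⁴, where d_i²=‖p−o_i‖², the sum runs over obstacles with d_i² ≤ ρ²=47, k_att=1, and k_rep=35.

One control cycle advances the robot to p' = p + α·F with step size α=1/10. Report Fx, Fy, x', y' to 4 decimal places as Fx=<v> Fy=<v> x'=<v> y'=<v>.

F_att = 1·(g−p) = 1·(-5,3) = (-5.0000,3.0000)
o1: d²=29 ≤ ρ²=47; F_rep = 35·(5,2)/29² = (0.2081,0.0832)
F = F_att + ΣF_rep = (-4.7919,3.0832)
p' = p + 1/10·F = (6.5208,-0.6917)

Fx=-4.7919 Fy=3.0832 x'=6.5208 y'=-0.6917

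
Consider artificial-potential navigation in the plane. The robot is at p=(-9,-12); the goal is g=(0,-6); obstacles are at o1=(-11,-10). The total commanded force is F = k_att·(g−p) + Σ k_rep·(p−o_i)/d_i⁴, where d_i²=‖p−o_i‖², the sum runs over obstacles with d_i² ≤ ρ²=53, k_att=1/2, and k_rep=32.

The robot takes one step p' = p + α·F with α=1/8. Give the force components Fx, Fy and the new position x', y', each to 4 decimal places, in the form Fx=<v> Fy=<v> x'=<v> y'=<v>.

Fx=5.5000 Fy=2.0000 x'=-8.3125 y'=-11.7500

F_att = 1/2·(g−p) = 1/2·(9,6) = (4.5000,3.0000)
o1: d²=8 ≤ ρ²=53; F_rep = 32·(2,-2)/8² = (1.0000,-1.0000)
F = F_att + ΣF_rep = (5.5000,2.0000)
p' = p + 1/8·F = (-8.3125,-11.7500)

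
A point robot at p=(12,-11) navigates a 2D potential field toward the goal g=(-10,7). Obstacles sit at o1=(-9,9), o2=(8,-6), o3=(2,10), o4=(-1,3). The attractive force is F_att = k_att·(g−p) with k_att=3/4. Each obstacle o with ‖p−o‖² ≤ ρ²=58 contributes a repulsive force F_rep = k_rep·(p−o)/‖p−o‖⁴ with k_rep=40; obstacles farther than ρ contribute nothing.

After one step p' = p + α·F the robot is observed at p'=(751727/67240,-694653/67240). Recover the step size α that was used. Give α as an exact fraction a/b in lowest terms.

α = 1/20

F_att = 3/4·(g−p) = 3/4·(-22,18) = (-16.5000,13.5000)
o1: d²=841 > ρ²=58 → inactive
o2: d²=41 ≤ ρ²=58; F_rep = 40·(4,-5)/41² = (0.0952,-0.1190)
o3: d²=541 > ρ²=58 → inactive
o4: d²=365 > ρ²=58 → inactive
F = F_att + ΣF_rep = (-16.4048,13.3810)
Δp = p'−p = (-0.8202,0.6691); α = Δx/Fx = (-55153/67240) / (-55153/3362) = 1/20
check: Δy/Fy = (44987/67240) / (44987/3362) = 1/20 ✓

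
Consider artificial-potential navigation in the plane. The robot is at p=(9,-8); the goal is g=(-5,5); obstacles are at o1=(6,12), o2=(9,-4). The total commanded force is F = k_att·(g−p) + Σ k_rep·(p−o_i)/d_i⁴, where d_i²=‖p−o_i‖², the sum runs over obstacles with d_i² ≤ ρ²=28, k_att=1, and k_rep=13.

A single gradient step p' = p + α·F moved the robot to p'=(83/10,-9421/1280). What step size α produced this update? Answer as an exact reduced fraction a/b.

α = 1/20

F_att = 1·(g−p) = 1·(-14,13) = (-14.0000,13.0000)
o1: d²=409 > ρ²=28 → inactive
o2: d²=16 ≤ ρ²=28; F_rep = 13·(0,-4)/16² = (0.0000,-0.2031)
F = F_att + ΣF_rep = (-14.0000,12.7969)
Δp = p'−p = (-0.7000,0.6398); α = Δx/Fx = (-7/10) / (-14) = 1/20
check: Δy/Fy = (819/1280) / (819/64) = 1/20 ✓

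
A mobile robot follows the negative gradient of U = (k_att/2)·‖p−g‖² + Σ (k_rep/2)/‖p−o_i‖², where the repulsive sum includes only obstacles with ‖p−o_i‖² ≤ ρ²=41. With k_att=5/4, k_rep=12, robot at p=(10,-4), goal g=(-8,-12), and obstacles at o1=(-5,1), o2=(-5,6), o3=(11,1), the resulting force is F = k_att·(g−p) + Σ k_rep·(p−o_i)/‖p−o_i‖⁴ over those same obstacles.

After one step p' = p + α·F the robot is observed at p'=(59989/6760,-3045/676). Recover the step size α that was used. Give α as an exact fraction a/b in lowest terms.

α = 1/20

F_att = 5/4·(g−p) = 5/4·(-18,-8) = (-22.5000,-10.0000)
o1: d²=250 > ρ²=41 → inactive
o2: d²=325 > ρ²=41 → inactive
o3: d²=26 ≤ ρ²=41; F_rep = 12·(-1,-5)/26² = (-0.0178,-0.0888)
F = F_att + ΣF_rep = (-22.5178,-10.0888)
Δp = p'−p = (-1.1259,-0.5044); α = Δx/Fx = (-7611/6760) / (-7611/338) = 1/20
check: Δy/Fy = (-341/676) / (-1705/169) = 1/20 ✓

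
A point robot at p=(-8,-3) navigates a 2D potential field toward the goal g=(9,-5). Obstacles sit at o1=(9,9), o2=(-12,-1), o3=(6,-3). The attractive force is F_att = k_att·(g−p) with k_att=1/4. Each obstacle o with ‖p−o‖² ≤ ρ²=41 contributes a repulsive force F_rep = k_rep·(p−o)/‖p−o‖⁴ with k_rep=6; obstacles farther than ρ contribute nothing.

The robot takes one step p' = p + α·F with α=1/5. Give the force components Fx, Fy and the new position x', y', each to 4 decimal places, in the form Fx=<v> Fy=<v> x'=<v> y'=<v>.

Fx=4.3100 Fy=-0.5300 x'=-7.1380 y'=-3.1060

F_att = 1/4·(g−p) = 1/4·(17,-2) = (4.2500,-0.5000)
o1: d²=433 > ρ²=41 → inactive
o2: d²=20 ≤ ρ²=41; F_rep = 6·(4,-2)/20² = (0.0600,-0.0300)
o3: d²=196 > ρ²=41 → inactive
F = F_att + ΣF_rep = (4.3100,-0.5300)
p' = p + 1/5·F = (-7.1380,-3.1060)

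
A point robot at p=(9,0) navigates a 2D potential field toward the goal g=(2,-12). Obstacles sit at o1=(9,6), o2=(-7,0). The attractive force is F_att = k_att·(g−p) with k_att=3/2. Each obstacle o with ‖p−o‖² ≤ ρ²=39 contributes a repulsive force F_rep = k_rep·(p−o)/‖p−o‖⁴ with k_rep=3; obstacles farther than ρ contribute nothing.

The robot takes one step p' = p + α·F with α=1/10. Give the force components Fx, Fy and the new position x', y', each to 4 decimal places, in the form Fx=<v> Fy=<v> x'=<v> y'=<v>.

Fx=-10.5000 Fy=-18.0139 x'=7.9500 y'=-1.8014

F_att = 3/2·(g−p) = 3/2·(-7,-12) = (-10.5000,-18.0000)
o1: d²=36 ≤ ρ²=39; F_rep = 3·(0,-6)/36² = (0.0000,-0.0139)
o2: d²=256 > ρ²=39 → inactive
F = F_att + ΣF_rep = (-10.5000,-18.0139)
p' = p + 1/10·F = (7.9500,-1.8014)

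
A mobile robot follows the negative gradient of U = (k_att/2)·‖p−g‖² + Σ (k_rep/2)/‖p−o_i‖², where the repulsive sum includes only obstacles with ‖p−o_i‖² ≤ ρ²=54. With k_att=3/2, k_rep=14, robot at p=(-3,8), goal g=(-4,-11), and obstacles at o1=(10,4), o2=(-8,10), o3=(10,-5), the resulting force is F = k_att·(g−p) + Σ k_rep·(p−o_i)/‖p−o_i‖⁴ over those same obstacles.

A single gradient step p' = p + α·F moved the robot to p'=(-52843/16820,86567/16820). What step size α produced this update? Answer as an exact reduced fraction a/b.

α = 1/10

F_att = 3/2·(g−p) = 3/2·(-1,-19) = (-1.5000,-28.5000)
o1: d²=185 > ρ²=54 → inactive
o2: d²=29 ≤ ρ²=54; F_rep = 14·(5,-2)/29² = (0.0832,-0.0333)
o3: d²=338 > ρ²=54 → inactive
F = F_att + ΣF_rep = (-1.4168,-28.5333)
Δp = p'−p = (-0.1417,-2.8533); α = Δx/Fx = (-2383/16820) / (-2383/1682) = 1/10
check: Δy/Fy = (-47993/16820) / (-47993/1682) = 1/10 ✓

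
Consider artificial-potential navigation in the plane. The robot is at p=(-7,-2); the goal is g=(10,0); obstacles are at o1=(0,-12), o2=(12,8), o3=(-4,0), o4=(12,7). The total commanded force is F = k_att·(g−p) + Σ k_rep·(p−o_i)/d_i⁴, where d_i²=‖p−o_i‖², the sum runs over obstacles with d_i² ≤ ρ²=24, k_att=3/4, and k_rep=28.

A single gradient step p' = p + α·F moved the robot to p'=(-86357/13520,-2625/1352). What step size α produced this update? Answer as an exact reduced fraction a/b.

α = 1/20

F_att = 3/4·(g−p) = 3/4·(17,2) = (12.7500,1.5000)
o1: d²=149 > ρ²=24 → inactive
o2: d²=461 > ρ²=24 → inactive
o3: d²=13 ≤ ρ²=24; F_rep = 28·(-3,-2)/13² = (-0.4970,-0.3314)
o4: d²=442 > ρ²=24 → inactive
F = F_att + ΣF_rep = (12.2530,1.1686)
Δp = p'−p = (0.6126,0.0584); α = Δx/Fx = (8283/13520) / (8283/676) = 1/20
check: Δy/Fy = (79/1352) / (395/338) = 1/20 ✓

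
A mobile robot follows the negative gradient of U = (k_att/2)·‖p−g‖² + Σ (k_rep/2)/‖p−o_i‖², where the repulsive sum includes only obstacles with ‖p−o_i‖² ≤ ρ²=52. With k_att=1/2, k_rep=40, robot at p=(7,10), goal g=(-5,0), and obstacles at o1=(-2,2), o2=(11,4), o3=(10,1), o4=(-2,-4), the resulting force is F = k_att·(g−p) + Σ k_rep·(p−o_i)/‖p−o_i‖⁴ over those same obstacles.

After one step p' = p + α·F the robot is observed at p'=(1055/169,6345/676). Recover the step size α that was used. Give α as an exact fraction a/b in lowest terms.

α = 1/8

F_att = 1/2·(g−p) = 1/2·(-12,-10) = (-6.0000,-5.0000)
o1: d²=145 > ρ²=52 → inactive
o2: d²=52 ≤ ρ²=52; F_rep = 40·(-4,6)/52² = (-0.0592,0.0888)
o3: d²=90 > ρ²=52 → inactive
o4: d²=277 > ρ²=52 → inactive
F = F_att + ΣF_rep = (-6.0592,-4.9112)
Δp = p'−p = (-0.7574,-0.6139); α = Δx/Fx = (-128/169) / (-1024/169) = 1/8
check: Δy/Fy = (-415/676) / (-830/169) = 1/8 ✓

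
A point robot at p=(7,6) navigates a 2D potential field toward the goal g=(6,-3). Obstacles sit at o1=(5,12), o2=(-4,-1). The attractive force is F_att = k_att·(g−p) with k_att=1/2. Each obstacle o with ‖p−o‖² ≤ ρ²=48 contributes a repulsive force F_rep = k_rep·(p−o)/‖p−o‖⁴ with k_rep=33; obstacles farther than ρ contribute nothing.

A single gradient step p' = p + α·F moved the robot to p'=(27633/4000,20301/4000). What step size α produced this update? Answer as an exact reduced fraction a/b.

α = 1/5

F_att = 1/2·(g−p) = 1/2·(-1,-9) = (-0.5000,-4.5000)
o1: d²=40 ≤ ρ²=48; F_rep = 33·(2,-6)/40² = (0.0413,-0.1237)
o2: d²=170 > ρ²=48 → inactive
F = F_att + ΣF_rep = (-0.4587,-4.6238)
Δp = p'−p = (-0.0917,-0.9247); α = Δx/Fx = (-367/4000) / (-367/800) = 1/5
check: Δy/Fy = (-3699/4000) / (-3699/800) = 1/5 ✓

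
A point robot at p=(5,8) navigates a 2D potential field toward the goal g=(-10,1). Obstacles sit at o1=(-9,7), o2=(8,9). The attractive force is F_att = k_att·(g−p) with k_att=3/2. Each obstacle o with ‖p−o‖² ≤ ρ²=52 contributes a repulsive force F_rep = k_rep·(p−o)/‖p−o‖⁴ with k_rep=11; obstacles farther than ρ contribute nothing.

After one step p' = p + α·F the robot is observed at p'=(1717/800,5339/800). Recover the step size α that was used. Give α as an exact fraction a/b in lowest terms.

α = 1/8

F_att = 3/2·(g−p) = 3/2·(-15,-7) = (-22.5000,-10.5000)
o1: d²=197 > ρ²=52 → inactive
o2: d²=10 ≤ ρ²=52; F_rep = 11·(-3,-1)/10² = (-0.3300,-0.1100)
F = F_att + ΣF_rep = (-22.8300,-10.6100)
Δp = p'−p = (-2.8537,-1.3262); α = Δx/Fx = (-2283/800) / (-2283/100) = 1/8
check: Δy/Fy = (-1061/800) / (-1061/100) = 1/8 ✓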